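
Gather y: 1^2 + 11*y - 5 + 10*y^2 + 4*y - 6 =10*y^2 + 15*y - 10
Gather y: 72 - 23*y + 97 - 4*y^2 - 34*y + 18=-4*y^2 - 57*y + 187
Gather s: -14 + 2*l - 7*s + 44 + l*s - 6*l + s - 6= -4*l + s*(l - 6) + 24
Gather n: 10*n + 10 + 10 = 10*n + 20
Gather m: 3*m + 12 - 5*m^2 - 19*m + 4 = -5*m^2 - 16*m + 16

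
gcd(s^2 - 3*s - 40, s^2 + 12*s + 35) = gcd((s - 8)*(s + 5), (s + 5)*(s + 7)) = s + 5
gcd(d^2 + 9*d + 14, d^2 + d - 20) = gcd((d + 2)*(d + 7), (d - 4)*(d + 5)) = 1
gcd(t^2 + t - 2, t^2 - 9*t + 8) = t - 1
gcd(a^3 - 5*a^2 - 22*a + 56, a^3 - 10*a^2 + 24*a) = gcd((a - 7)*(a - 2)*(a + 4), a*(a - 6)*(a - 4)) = 1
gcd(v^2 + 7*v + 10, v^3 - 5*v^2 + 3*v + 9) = 1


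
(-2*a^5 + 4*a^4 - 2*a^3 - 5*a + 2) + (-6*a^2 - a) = -2*a^5 + 4*a^4 - 2*a^3 - 6*a^2 - 6*a + 2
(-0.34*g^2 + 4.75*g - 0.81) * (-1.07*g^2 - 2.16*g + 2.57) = 0.3638*g^4 - 4.3481*g^3 - 10.2671*g^2 + 13.9571*g - 2.0817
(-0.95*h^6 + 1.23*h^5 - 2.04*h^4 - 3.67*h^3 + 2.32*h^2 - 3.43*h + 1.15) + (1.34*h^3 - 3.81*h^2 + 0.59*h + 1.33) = -0.95*h^6 + 1.23*h^5 - 2.04*h^4 - 2.33*h^3 - 1.49*h^2 - 2.84*h + 2.48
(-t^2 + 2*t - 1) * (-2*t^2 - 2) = 2*t^4 - 4*t^3 + 4*t^2 - 4*t + 2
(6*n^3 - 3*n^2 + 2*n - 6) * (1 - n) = -6*n^4 + 9*n^3 - 5*n^2 + 8*n - 6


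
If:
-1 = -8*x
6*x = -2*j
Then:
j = -3/8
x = 1/8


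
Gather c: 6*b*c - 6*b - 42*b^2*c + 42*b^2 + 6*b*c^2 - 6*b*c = -42*b^2*c + 42*b^2 + 6*b*c^2 - 6*b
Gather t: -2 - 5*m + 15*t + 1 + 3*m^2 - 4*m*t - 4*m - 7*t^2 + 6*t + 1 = 3*m^2 - 9*m - 7*t^2 + t*(21 - 4*m)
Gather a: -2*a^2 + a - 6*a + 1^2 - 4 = -2*a^2 - 5*a - 3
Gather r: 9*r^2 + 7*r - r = 9*r^2 + 6*r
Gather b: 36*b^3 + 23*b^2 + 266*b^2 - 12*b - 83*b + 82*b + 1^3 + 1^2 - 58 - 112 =36*b^3 + 289*b^2 - 13*b - 168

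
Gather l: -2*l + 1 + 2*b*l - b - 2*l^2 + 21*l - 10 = -b - 2*l^2 + l*(2*b + 19) - 9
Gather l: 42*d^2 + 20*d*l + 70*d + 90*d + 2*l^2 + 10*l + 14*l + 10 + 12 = 42*d^2 + 160*d + 2*l^2 + l*(20*d + 24) + 22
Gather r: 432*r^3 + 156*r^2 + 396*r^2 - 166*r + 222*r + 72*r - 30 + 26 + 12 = 432*r^3 + 552*r^2 + 128*r + 8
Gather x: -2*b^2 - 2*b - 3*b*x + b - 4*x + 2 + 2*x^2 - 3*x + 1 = -2*b^2 - b + 2*x^2 + x*(-3*b - 7) + 3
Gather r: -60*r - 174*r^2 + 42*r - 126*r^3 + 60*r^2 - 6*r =-126*r^3 - 114*r^2 - 24*r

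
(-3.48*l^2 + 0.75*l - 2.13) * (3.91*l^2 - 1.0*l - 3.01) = -13.6068*l^4 + 6.4125*l^3 + 1.3965*l^2 - 0.1275*l + 6.4113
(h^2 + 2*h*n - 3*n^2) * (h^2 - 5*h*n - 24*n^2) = h^4 - 3*h^3*n - 37*h^2*n^2 - 33*h*n^3 + 72*n^4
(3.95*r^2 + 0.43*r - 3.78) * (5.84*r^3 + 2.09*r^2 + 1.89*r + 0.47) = 23.068*r^5 + 10.7667*r^4 - 13.711*r^3 - 5.231*r^2 - 6.9421*r - 1.7766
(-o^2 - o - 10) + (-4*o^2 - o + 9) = -5*o^2 - 2*o - 1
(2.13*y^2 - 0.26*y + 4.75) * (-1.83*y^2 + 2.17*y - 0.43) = -3.8979*y^4 + 5.0979*y^3 - 10.1726*y^2 + 10.4193*y - 2.0425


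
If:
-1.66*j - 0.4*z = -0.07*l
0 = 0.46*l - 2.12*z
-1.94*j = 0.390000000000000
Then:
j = -0.20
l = 19.87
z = 4.31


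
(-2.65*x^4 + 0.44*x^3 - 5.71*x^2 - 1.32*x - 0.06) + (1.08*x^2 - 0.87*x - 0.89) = -2.65*x^4 + 0.44*x^3 - 4.63*x^2 - 2.19*x - 0.95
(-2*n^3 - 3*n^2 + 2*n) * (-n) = 2*n^4 + 3*n^3 - 2*n^2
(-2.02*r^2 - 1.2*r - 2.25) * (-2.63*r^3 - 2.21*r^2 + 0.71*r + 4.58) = 5.3126*r^5 + 7.6202*r^4 + 7.1353*r^3 - 5.1311*r^2 - 7.0935*r - 10.305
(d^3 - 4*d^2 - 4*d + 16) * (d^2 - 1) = d^5 - 4*d^4 - 5*d^3 + 20*d^2 + 4*d - 16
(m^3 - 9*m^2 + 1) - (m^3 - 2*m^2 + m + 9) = -7*m^2 - m - 8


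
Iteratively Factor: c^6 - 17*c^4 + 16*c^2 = (c - 1)*(c^5 + c^4 - 16*c^3 - 16*c^2) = c*(c - 1)*(c^4 + c^3 - 16*c^2 - 16*c) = c*(c - 1)*(c + 1)*(c^3 - 16*c) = c*(c - 1)*(c + 1)*(c + 4)*(c^2 - 4*c) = c*(c - 4)*(c - 1)*(c + 1)*(c + 4)*(c)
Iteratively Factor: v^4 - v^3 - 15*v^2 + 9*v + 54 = (v - 3)*(v^3 + 2*v^2 - 9*v - 18) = (v - 3)^2*(v^2 + 5*v + 6) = (v - 3)^2*(v + 2)*(v + 3)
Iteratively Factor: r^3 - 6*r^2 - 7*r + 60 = (r - 5)*(r^2 - r - 12) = (r - 5)*(r - 4)*(r + 3)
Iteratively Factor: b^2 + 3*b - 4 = (b - 1)*(b + 4)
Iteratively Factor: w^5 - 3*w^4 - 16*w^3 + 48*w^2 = (w - 3)*(w^4 - 16*w^2) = (w - 4)*(w - 3)*(w^3 + 4*w^2) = w*(w - 4)*(w - 3)*(w^2 + 4*w) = w^2*(w - 4)*(w - 3)*(w + 4)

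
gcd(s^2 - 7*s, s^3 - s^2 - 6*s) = s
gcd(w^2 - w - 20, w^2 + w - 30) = w - 5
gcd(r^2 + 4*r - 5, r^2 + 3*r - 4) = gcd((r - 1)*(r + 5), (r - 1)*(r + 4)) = r - 1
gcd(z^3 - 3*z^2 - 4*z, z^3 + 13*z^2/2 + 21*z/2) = z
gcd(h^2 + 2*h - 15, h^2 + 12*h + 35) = h + 5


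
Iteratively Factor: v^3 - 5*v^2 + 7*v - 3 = (v - 1)*(v^2 - 4*v + 3) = (v - 1)^2*(v - 3)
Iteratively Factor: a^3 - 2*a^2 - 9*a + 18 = (a + 3)*(a^2 - 5*a + 6) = (a - 3)*(a + 3)*(a - 2)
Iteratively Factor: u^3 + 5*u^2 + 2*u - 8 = (u + 4)*(u^2 + u - 2) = (u + 2)*(u + 4)*(u - 1)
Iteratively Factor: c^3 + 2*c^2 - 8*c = (c - 2)*(c^2 + 4*c) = (c - 2)*(c + 4)*(c)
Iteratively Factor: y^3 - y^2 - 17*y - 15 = (y + 3)*(y^2 - 4*y - 5) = (y - 5)*(y + 3)*(y + 1)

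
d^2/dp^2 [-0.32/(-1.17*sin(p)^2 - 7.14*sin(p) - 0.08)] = (-1.752192*sin(p)^4 - 8.019648*sin(p)^3 - 13.565376*sin(p)^2 + 16.22208*sin(p) + 32.56704)/(1.17*sin(p)^2 + 7.14*sin(p) + 0.08)^3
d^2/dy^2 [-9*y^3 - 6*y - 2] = -54*y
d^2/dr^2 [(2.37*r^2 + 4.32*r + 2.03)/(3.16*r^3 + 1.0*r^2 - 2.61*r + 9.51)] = (47.331744*r^6 + 258.826752*r^5 + 442.437288*r^4 - 802.204624*r^3 - 1781.382912*r^2 - 644.317488*r + 632.186904)/(31.554496*r^9 + 29.9568*r^8 - 68.707248*r^7 + 236.403568*r^6 + 237.058308*r^5 - 421.641756*r^4 + 690.665967*r^3 + 465.669513*r^2 - 708.145983*r + 860.085351)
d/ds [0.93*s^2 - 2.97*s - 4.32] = 1.86*s - 2.97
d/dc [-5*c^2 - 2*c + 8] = -10*c - 2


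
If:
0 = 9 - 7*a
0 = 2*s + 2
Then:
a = 9/7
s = -1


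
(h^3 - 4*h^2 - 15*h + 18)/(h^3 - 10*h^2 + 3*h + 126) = (h - 1)/(h - 7)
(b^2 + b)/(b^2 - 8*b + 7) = b*(b + 1)/(b^2 - 8*b + 7)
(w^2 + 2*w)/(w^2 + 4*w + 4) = w/(w + 2)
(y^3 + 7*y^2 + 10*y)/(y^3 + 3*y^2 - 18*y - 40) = y/(y - 4)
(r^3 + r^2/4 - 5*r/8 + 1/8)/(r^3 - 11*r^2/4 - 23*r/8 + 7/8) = (2*r - 1)/(2*r - 7)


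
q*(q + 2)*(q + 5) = q^3 + 7*q^2 + 10*q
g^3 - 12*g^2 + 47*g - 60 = (g - 5)*(g - 4)*(g - 3)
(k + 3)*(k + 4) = k^2 + 7*k + 12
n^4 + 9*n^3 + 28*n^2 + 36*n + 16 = (n + 1)*(n + 2)^2*(n + 4)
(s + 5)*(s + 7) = s^2 + 12*s + 35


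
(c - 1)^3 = c^3 - 3*c^2 + 3*c - 1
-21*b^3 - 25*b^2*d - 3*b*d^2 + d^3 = (-7*b + d)*(b + d)*(3*b + d)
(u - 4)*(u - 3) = u^2 - 7*u + 12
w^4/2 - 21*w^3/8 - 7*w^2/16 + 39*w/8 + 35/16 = (w/2 + 1/2)*(w - 5)*(w - 7/4)*(w + 1/2)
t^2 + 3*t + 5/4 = (t + 1/2)*(t + 5/2)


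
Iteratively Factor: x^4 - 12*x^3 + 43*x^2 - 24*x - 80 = (x - 4)*(x^3 - 8*x^2 + 11*x + 20) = (x - 4)*(x + 1)*(x^2 - 9*x + 20) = (x - 4)^2*(x + 1)*(x - 5)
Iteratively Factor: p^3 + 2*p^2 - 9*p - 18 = (p - 3)*(p^2 + 5*p + 6) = (p - 3)*(p + 3)*(p + 2)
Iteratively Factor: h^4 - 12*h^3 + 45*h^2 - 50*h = (h - 5)*(h^3 - 7*h^2 + 10*h) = h*(h - 5)*(h^2 - 7*h + 10) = h*(h - 5)^2*(h - 2)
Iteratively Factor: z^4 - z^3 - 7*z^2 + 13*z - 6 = (z - 1)*(z^3 - 7*z + 6) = (z - 1)*(z + 3)*(z^2 - 3*z + 2) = (z - 1)^2*(z + 3)*(z - 2)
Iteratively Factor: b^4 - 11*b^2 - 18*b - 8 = (b + 2)*(b^3 - 2*b^2 - 7*b - 4) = (b + 1)*(b + 2)*(b^2 - 3*b - 4) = (b - 4)*(b + 1)*(b + 2)*(b + 1)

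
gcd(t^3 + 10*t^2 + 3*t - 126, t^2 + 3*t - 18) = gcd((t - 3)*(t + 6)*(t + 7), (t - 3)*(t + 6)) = t^2 + 3*t - 18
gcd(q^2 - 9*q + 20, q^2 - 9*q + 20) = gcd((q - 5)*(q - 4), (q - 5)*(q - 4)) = q^2 - 9*q + 20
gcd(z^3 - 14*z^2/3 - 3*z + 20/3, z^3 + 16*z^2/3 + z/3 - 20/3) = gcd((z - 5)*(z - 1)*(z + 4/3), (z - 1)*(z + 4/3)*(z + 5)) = z^2 + z/3 - 4/3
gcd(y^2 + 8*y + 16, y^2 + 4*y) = y + 4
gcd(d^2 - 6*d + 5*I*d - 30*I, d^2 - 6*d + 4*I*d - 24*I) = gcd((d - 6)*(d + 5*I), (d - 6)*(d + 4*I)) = d - 6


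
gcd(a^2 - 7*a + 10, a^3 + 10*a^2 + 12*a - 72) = a - 2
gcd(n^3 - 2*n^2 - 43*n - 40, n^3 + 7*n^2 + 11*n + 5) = n^2 + 6*n + 5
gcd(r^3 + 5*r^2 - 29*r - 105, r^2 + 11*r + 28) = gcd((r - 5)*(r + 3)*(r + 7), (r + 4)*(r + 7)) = r + 7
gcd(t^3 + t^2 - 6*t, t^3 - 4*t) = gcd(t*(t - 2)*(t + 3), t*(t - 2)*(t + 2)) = t^2 - 2*t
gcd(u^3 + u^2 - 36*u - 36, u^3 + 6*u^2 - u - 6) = u^2 + 7*u + 6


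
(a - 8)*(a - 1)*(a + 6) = a^3 - 3*a^2 - 46*a + 48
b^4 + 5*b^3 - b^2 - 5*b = b*(b - 1)*(b + 1)*(b + 5)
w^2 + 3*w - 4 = (w - 1)*(w + 4)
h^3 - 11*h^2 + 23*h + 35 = (h - 7)*(h - 5)*(h + 1)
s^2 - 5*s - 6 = (s - 6)*(s + 1)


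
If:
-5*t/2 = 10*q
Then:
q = -t/4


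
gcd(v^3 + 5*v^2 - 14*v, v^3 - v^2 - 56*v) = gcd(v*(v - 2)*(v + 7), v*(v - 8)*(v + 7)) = v^2 + 7*v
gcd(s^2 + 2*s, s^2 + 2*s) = s^2 + 2*s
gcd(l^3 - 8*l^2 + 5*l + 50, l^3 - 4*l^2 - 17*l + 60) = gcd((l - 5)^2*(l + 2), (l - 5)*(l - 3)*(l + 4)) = l - 5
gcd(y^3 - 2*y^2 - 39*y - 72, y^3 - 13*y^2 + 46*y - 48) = y - 8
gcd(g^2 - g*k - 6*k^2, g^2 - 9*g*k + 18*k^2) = g - 3*k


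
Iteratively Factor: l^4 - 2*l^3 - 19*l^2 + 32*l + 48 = (l - 4)*(l^3 + 2*l^2 - 11*l - 12) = (l - 4)*(l + 1)*(l^2 + l - 12) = (l - 4)*(l + 1)*(l + 4)*(l - 3)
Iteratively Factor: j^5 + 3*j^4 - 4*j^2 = (j + 2)*(j^4 + j^3 - 2*j^2) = j*(j + 2)*(j^3 + j^2 - 2*j) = j^2*(j + 2)*(j^2 + j - 2) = j^2*(j - 1)*(j + 2)*(j + 2)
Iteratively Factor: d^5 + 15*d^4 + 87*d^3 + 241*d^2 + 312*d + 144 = (d + 4)*(d^4 + 11*d^3 + 43*d^2 + 69*d + 36) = (d + 3)*(d + 4)*(d^3 + 8*d^2 + 19*d + 12) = (d + 3)^2*(d + 4)*(d^2 + 5*d + 4) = (d + 1)*(d + 3)^2*(d + 4)*(d + 4)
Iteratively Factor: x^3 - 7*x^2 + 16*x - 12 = (x - 2)*(x^2 - 5*x + 6) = (x - 3)*(x - 2)*(x - 2)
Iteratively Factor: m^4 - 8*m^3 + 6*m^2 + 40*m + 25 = (m - 5)*(m^3 - 3*m^2 - 9*m - 5) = (m - 5)*(m + 1)*(m^2 - 4*m - 5) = (m - 5)^2*(m + 1)*(m + 1)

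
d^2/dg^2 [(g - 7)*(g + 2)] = 2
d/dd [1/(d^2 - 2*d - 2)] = 2*(1 - d)/(-d^2 + 2*d + 2)^2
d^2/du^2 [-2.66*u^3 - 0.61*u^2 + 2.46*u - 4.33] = -15.96*u - 1.22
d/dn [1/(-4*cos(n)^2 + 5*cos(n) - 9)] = (5 - 8*cos(n))*sin(n)/(4*cos(n)^2 - 5*cos(n) + 9)^2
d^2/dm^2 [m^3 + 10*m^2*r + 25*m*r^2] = 6*m + 20*r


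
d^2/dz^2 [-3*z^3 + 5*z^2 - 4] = 10 - 18*z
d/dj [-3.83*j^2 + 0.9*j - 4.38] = 0.9 - 7.66*j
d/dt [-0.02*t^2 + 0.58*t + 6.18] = 0.58 - 0.04*t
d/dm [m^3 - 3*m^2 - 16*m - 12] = 3*m^2 - 6*m - 16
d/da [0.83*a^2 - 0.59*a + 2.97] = 1.66*a - 0.59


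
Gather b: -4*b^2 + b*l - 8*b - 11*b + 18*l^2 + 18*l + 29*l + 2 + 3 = -4*b^2 + b*(l - 19) + 18*l^2 + 47*l + 5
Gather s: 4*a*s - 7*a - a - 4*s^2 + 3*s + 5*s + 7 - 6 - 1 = -8*a - 4*s^2 + s*(4*a + 8)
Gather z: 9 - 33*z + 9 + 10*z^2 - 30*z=10*z^2 - 63*z + 18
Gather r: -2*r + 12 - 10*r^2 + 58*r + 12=-10*r^2 + 56*r + 24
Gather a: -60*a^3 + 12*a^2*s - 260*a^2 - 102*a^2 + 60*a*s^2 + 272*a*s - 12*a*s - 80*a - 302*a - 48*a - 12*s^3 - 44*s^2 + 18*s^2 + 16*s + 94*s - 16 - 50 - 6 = -60*a^3 + a^2*(12*s - 362) + a*(60*s^2 + 260*s - 430) - 12*s^3 - 26*s^2 + 110*s - 72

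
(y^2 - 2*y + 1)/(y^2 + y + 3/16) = 16*(y^2 - 2*y + 1)/(16*y^2 + 16*y + 3)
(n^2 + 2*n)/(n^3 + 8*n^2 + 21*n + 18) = n/(n^2 + 6*n + 9)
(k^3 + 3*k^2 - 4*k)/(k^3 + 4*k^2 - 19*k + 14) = k*(k + 4)/(k^2 + 5*k - 14)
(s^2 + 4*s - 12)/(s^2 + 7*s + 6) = (s - 2)/(s + 1)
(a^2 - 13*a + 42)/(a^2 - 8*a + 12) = (a - 7)/(a - 2)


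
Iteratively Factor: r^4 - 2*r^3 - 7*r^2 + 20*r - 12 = (r - 1)*(r^3 - r^2 - 8*r + 12) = (r - 2)*(r - 1)*(r^2 + r - 6) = (r - 2)^2*(r - 1)*(r + 3)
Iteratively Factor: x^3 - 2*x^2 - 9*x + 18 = (x - 2)*(x^2 - 9) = (x - 2)*(x + 3)*(x - 3)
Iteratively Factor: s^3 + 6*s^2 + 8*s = (s + 2)*(s^2 + 4*s) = (s + 2)*(s + 4)*(s)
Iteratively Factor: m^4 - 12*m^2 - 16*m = (m + 2)*(m^3 - 2*m^2 - 8*m) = (m - 4)*(m + 2)*(m^2 + 2*m) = m*(m - 4)*(m + 2)*(m + 2)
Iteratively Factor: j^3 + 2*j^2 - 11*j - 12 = (j + 4)*(j^2 - 2*j - 3) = (j + 1)*(j + 4)*(j - 3)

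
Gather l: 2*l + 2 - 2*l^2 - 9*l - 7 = -2*l^2 - 7*l - 5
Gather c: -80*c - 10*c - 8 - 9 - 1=-90*c - 18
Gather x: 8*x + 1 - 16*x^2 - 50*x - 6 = -16*x^2 - 42*x - 5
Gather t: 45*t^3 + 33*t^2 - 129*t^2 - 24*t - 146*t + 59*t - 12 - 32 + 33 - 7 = 45*t^3 - 96*t^2 - 111*t - 18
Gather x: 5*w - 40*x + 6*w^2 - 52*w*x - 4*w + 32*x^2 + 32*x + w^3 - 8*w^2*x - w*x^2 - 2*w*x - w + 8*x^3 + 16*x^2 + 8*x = w^3 + 6*w^2 + 8*x^3 + x^2*(48 - w) + x*(-8*w^2 - 54*w)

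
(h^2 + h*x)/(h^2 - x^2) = h/(h - x)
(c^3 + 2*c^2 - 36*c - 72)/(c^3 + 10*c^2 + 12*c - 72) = (c^2 - 4*c - 12)/(c^2 + 4*c - 12)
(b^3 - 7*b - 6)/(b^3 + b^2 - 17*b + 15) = (b^2 + 3*b + 2)/(b^2 + 4*b - 5)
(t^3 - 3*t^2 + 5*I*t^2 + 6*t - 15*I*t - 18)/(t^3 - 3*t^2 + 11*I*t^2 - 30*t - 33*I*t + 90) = (t - I)/(t + 5*I)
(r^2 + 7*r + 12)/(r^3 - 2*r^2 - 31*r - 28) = (r + 3)/(r^2 - 6*r - 7)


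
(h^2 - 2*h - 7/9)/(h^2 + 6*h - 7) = (h^2 - 2*h - 7/9)/(h^2 + 6*h - 7)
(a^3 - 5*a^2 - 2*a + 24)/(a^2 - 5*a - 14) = (a^2 - 7*a + 12)/(a - 7)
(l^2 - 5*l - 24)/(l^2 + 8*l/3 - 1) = 3*(l - 8)/(3*l - 1)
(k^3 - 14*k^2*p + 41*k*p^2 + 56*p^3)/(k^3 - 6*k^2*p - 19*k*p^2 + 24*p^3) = (-k^2 + 6*k*p + 7*p^2)/(-k^2 - 2*k*p + 3*p^2)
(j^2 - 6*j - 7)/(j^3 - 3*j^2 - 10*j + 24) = (j^2 - 6*j - 7)/(j^3 - 3*j^2 - 10*j + 24)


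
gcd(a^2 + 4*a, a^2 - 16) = a + 4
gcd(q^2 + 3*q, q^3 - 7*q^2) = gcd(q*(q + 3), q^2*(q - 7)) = q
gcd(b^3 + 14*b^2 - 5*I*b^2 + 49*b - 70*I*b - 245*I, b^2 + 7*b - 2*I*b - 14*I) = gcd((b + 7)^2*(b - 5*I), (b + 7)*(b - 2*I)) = b + 7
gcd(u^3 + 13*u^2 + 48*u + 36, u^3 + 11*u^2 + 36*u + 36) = u + 6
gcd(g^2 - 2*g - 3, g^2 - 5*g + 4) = 1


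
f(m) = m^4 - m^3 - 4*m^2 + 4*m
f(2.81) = 19.82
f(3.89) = 125.15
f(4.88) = 375.17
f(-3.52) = 133.49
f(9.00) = 5544.00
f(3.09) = 35.83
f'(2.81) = 46.58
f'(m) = 4*m^3 - 3*m^2 - 8*m + 4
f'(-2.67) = -72.16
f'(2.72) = 40.54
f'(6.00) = 712.00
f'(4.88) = 358.37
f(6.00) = 960.00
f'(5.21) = 446.57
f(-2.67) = 30.66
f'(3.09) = 68.65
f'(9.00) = 2605.00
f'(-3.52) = -179.47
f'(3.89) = 162.94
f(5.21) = 507.65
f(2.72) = 15.90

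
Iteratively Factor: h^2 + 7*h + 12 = (h + 4)*(h + 3)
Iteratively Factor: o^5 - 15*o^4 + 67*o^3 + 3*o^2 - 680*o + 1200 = (o - 4)*(o^4 - 11*o^3 + 23*o^2 + 95*o - 300) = (o - 5)*(o - 4)*(o^3 - 6*o^2 - 7*o + 60) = (o - 5)*(o - 4)^2*(o^2 - 2*o - 15) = (o - 5)*(o - 4)^2*(o + 3)*(o - 5)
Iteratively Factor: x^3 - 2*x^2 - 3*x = (x - 3)*(x^2 + x) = x*(x - 3)*(x + 1)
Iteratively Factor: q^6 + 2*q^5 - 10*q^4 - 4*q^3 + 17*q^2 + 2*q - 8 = (q - 2)*(q^5 + 4*q^4 - 2*q^3 - 8*q^2 + q + 4) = (q - 2)*(q + 1)*(q^4 + 3*q^3 - 5*q^2 - 3*q + 4) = (q - 2)*(q - 1)*(q + 1)*(q^3 + 4*q^2 - q - 4) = (q - 2)*(q - 1)*(q + 1)^2*(q^2 + 3*q - 4) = (q - 2)*(q - 1)*(q + 1)^2*(q + 4)*(q - 1)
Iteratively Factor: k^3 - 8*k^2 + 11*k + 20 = (k - 4)*(k^2 - 4*k - 5) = (k - 4)*(k + 1)*(k - 5)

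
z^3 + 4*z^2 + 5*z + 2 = (z + 1)^2*(z + 2)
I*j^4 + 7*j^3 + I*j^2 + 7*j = j*(j - 7*I)*(j + I)*(I*j + 1)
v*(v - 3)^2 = v^3 - 6*v^2 + 9*v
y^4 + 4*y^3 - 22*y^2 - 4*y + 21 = (y - 3)*(y - 1)*(y + 1)*(y + 7)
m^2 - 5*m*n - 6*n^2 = (m - 6*n)*(m + n)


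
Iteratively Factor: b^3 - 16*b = (b)*(b^2 - 16) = b*(b + 4)*(b - 4)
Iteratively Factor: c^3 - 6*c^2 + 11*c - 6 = (c - 3)*(c^2 - 3*c + 2) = (c - 3)*(c - 2)*(c - 1)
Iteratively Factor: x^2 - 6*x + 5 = (x - 5)*(x - 1)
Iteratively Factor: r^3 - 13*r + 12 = (r - 1)*(r^2 + r - 12) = (r - 1)*(r + 4)*(r - 3)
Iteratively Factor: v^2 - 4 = (v + 2)*(v - 2)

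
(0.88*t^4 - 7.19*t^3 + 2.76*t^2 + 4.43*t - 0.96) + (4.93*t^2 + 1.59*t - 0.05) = 0.88*t^4 - 7.19*t^3 + 7.69*t^2 + 6.02*t - 1.01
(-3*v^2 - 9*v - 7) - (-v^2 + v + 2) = -2*v^2 - 10*v - 9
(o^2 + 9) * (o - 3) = o^3 - 3*o^2 + 9*o - 27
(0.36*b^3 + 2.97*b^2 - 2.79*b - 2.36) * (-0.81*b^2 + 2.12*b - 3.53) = -0.2916*b^5 - 1.6425*b^4 + 7.2855*b^3 - 14.4873*b^2 + 4.8455*b + 8.3308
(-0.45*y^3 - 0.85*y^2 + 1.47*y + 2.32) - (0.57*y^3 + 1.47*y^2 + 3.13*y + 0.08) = -1.02*y^3 - 2.32*y^2 - 1.66*y + 2.24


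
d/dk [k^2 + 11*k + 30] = 2*k + 11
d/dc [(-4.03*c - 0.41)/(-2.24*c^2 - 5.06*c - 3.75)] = (-9.0272*c^2 - 1.8368*c + 13.0379)/(5.0176*c^4 + 22.6688*c^3 + 42.4036*c^2 + 37.95*c + 14.0625)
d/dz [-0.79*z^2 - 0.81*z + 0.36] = -1.58*z - 0.81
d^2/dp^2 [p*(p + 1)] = 2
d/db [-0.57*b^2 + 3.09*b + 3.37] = 3.09 - 1.14*b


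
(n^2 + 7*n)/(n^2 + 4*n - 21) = n/(n - 3)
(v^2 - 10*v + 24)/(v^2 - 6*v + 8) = (v - 6)/(v - 2)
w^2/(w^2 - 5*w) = w/(w - 5)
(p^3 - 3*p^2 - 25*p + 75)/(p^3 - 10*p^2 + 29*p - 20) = (p^2 + 2*p - 15)/(p^2 - 5*p + 4)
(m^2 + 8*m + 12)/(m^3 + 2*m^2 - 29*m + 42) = (m^2 + 8*m + 12)/(m^3 + 2*m^2 - 29*m + 42)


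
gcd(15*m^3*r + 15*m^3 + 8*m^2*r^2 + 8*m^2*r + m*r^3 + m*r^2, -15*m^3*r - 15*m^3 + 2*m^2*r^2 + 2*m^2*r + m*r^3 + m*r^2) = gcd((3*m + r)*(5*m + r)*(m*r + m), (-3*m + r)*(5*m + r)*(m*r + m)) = 5*m^2*r + 5*m^2 + m*r^2 + m*r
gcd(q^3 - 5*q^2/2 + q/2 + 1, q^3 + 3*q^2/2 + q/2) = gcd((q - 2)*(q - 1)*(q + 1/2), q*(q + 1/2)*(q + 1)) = q + 1/2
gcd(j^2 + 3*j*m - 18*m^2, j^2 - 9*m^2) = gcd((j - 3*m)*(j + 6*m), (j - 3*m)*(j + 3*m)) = j - 3*m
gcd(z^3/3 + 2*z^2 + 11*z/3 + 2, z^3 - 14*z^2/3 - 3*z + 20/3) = 1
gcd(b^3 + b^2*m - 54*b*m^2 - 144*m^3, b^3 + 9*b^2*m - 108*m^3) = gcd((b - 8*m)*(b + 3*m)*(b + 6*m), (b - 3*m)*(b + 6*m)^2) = b + 6*m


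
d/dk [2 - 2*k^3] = -6*k^2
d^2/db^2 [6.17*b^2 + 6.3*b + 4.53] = 12.3400000000000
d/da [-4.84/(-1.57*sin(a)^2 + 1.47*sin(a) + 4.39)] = (7.1148 - 15.1976*sin(a))*cos(a)/(-1.57*sin(a)^2 + 1.47*sin(a) + 4.39)^2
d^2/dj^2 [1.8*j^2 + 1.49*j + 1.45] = 3.60000000000000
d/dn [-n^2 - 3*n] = -2*n - 3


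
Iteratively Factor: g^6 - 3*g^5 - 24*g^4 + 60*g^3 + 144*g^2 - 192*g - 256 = (g - 4)*(g^5 + g^4 - 20*g^3 - 20*g^2 + 64*g + 64) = (g - 4)*(g + 1)*(g^4 - 20*g^2 + 64) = (g - 4)*(g + 1)*(g + 4)*(g^3 - 4*g^2 - 4*g + 16) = (g - 4)*(g - 2)*(g + 1)*(g + 4)*(g^2 - 2*g - 8) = (g - 4)*(g - 2)*(g + 1)*(g + 2)*(g + 4)*(g - 4)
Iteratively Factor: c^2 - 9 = (c - 3)*(c + 3)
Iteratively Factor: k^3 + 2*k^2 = (k)*(k^2 + 2*k) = k*(k + 2)*(k)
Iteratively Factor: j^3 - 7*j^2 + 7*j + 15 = (j + 1)*(j^2 - 8*j + 15) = (j - 3)*(j + 1)*(j - 5)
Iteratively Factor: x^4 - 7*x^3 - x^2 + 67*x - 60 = (x - 5)*(x^3 - 2*x^2 - 11*x + 12) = (x - 5)*(x + 3)*(x^2 - 5*x + 4) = (x - 5)*(x - 4)*(x + 3)*(x - 1)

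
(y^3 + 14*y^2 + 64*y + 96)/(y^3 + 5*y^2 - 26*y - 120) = (y + 4)/(y - 5)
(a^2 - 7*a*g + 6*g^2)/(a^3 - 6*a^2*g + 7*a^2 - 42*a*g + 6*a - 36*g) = (a - g)/(a^2 + 7*a + 6)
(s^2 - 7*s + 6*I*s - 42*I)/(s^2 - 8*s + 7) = (s + 6*I)/(s - 1)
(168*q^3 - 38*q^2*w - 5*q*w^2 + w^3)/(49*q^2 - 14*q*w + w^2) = (24*q^2 - 2*q*w - w^2)/(7*q - w)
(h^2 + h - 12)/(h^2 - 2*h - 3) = (h + 4)/(h + 1)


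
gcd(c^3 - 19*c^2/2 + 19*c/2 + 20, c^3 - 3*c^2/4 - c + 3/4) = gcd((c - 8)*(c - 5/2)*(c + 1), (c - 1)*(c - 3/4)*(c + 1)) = c + 1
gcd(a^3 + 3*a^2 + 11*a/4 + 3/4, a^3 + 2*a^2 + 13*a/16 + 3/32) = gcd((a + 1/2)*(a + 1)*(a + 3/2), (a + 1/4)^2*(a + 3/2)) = a + 3/2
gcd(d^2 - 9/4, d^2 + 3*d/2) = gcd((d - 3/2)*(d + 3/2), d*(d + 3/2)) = d + 3/2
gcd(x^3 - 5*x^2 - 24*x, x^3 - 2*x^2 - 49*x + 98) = 1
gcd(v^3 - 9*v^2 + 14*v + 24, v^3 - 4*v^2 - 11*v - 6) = v^2 - 5*v - 6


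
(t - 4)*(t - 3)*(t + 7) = t^3 - 37*t + 84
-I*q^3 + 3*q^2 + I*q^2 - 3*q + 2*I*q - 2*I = (q - 1)*(q + 2*I)*(-I*q + 1)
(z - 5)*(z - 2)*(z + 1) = z^3 - 6*z^2 + 3*z + 10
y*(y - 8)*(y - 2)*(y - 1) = y^4 - 11*y^3 + 26*y^2 - 16*y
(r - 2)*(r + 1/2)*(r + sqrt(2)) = r^3 - 3*r^2/2 + sqrt(2)*r^2 - 3*sqrt(2)*r/2 - r - sqrt(2)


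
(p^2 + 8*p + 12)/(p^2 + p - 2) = (p + 6)/(p - 1)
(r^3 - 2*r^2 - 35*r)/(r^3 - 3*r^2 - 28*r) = (r + 5)/(r + 4)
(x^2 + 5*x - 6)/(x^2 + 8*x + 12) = (x - 1)/(x + 2)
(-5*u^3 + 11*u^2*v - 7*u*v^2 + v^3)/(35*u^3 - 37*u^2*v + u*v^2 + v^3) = (-u + v)/(7*u + v)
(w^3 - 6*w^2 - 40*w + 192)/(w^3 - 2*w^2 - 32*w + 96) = (w - 8)/(w - 4)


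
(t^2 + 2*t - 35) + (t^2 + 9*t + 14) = 2*t^2 + 11*t - 21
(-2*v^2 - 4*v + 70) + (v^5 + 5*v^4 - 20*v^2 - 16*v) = v^5 + 5*v^4 - 22*v^2 - 20*v + 70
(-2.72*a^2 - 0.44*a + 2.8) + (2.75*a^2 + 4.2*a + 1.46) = 0.0299999999999998*a^2 + 3.76*a + 4.26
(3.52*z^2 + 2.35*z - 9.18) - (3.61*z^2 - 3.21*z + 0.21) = -0.0899999999999999*z^2 + 5.56*z - 9.39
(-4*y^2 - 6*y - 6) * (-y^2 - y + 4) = 4*y^4 + 10*y^3 - 4*y^2 - 18*y - 24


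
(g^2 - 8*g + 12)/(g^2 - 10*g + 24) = (g - 2)/(g - 4)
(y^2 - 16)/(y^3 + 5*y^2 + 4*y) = (y - 4)/(y*(y + 1))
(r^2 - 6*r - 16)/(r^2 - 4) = (r - 8)/(r - 2)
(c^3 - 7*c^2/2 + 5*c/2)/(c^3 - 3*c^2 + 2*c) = (c - 5/2)/(c - 2)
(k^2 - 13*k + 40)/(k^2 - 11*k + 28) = (k^2 - 13*k + 40)/(k^2 - 11*k + 28)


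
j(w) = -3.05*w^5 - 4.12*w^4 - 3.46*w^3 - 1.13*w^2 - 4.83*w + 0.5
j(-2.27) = 120.55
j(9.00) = -209787.61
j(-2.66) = 270.38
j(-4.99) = 7308.23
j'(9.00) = -112935.12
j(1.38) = -47.62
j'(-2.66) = -525.57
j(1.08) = -20.48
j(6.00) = -29872.84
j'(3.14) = -2106.95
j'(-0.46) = -5.07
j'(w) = -15.25*w^4 - 16.48*w^3 - 10.38*w^2 - 2.26*w - 4.83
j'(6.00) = -23715.75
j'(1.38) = -126.33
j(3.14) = -1464.44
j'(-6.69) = -26067.27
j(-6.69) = 33637.85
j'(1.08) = -60.89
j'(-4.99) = -7659.58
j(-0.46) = 2.70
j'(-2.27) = -265.34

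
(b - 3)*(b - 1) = b^2 - 4*b + 3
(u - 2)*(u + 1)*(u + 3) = u^3 + 2*u^2 - 5*u - 6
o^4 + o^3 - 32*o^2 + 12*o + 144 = (o - 4)*(o - 3)*(o + 2)*(o + 6)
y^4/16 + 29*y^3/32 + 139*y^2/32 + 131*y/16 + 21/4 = (y/4 + 1/2)*(y/4 + 1)*(y + 3/2)*(y + 7)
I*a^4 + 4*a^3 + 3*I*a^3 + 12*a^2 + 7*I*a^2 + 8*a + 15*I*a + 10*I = (a + 2)*(a - 5*I)*(a + I)*(I*a + I)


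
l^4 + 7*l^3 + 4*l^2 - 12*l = l*(l - 1)*(l + 2)*(l + 6)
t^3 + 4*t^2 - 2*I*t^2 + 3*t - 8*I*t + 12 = (t + 4)*(t - 3*I)*(t + I)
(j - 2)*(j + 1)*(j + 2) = j^3 + j^2 - 4*j - 4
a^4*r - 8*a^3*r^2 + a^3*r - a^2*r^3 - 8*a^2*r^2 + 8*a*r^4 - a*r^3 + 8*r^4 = (a - 8*r)*(a - r)*(a + r)*(a*r + r)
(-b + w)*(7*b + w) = -7*b^2 + 6*b*w + w^2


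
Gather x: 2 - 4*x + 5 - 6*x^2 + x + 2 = -6*x^2 - 3*x + 9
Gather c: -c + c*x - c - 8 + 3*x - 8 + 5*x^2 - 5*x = c*(x - 2) + 5*x^2 - 2*x - 16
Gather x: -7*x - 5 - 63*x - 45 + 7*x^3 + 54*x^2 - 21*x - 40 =7*x^3 + 54*x^2 - 91*x - 90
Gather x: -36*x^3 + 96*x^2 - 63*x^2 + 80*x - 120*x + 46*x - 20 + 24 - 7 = -36*x^3 + 33*x^2 + 6*x - 3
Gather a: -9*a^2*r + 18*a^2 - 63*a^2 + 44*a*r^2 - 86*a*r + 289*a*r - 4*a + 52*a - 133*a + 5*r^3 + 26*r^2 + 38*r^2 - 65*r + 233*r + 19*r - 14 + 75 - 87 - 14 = a^2*(-9*r - 45) + a*(44*r^2 + 203*r - 85) + 5*r^3 + 64*r^2 + 187*r - 40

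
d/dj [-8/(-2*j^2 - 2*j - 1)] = 16*(-2*j - 1)/(2*j^2 + 2*j + 1)^2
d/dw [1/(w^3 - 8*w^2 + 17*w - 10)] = (-3*w^2 + 16*w - 17)/(w^3 - 8*w^2 + 17*w - 10)^2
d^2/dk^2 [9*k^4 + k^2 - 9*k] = 108*k^2 + 2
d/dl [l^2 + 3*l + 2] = 2*l + 3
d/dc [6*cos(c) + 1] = -6*sin(c)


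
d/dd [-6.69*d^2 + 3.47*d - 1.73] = 3.47 - 13.38*d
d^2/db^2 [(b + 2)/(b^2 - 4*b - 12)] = 2/(b^3 - 18*b^2 + 108*b - 216)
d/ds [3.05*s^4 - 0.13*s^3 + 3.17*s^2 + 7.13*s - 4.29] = 12.2*s^3 - 0.39*s^2 + 6.34*s + 7.13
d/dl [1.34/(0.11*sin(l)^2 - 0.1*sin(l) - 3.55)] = (0.134 - 0.2948*sin(l))*cos(l)/(-0.11*sin(l)^2 + 0.1*sin(l) + 3.55)^2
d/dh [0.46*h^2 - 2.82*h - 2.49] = 0.92*h - 2.82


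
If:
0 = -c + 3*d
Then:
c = 3*d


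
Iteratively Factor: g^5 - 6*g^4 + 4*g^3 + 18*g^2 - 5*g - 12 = (g - 1)*(g^4 - 5*g^3 - g^2 + 17*g + 12) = (g - 1)*(g + 1)*(g^3 - 6*g^2 + 5*g + 12) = (g - 1)*(g + 1)^2*(g^2 - 7*g + 12) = (g - 3)*(g - 1)*(g + 1)^2*(g - 4)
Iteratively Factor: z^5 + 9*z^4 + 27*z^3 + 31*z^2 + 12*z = (z + 3)*(z^4 + 6*z^3 + 9*z^2 + 4*z) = (z + 3)*(z + 4)*(z^3 + 2*z^2 + z) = z*(z + 3)*(z + 4)*(z^2 + 2*z + 1) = z*(z + 1)*(z + 3)*(z + 4)*(z + 1)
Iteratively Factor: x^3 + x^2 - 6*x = (x - 2)*(x^2 + 3*x) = (x - 2)*(x + 3)*(x)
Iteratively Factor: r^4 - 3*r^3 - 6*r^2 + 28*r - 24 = (r - 2)*(r^3 - r^2 - 8*r + 12) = (r - 2)^2*(r^2 + r - 6) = (r - 2)^2*(r + 3)*(r - 2)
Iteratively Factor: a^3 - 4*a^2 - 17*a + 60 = (a - 3)*(a^2 - a - 20) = (a - 3)*(a + 4)*(a - 5)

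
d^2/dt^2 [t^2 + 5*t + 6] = 2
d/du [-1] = 0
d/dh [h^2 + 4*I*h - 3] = 2*h + 4*I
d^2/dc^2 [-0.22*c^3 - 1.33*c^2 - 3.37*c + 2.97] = -1.32*c - 2.66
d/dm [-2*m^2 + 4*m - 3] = 4 - 4*m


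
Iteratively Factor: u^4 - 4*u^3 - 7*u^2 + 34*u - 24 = (u - 2)*(u^3 - 2*u^2 - 11*u + 12) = (u - 4)*(u - 2)*(u^2 + 2*u - 3) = (u - 4)*(u - 2)*(u + 3)*(u - 1)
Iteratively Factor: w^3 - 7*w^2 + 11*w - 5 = (w - 5)*(w^2 - 2*w + 1) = (w - 5)*(w - 1)*(w - 1)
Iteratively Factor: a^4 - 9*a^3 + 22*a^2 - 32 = (a + 1)*(a^3 - 10*a^2 + 32*a - 32) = (a - 4)*(a + 1)*(a^2 - 6*a + 8) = (a - 4)*(a - 2)*(a + 1)*(a - 4)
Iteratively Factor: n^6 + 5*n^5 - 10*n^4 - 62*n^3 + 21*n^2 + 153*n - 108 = (n - 1)*(n^5 + 6*n^4 - 4*n^3 - 66*n^2 - 45*n + 108) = (n - 1)^2*(n^4 + 7*n^3 + 3*n^2 - 63*n - 108) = (n - 3)*(n - 1)^2*(n^3 + 10*n^2 + 33*n + 36) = (n - 3)*(n - 1)^2*(n + 4)*(n^2 + 6*n + 9) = (n - 3)*(n - 1)^2*(n + 3)*(n + 4)*(n + 3)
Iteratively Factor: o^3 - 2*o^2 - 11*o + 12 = (o - 1)*(o^2 - o - 12) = (o - 1)*(o + 3)*(o - 4)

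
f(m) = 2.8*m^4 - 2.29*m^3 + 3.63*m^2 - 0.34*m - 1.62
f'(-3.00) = -386.35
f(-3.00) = 320.70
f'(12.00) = 18451.10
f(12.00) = 54620.70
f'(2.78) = 207.38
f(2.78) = 143.53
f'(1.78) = 53.98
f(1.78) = 24.47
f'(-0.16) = -1.72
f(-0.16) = -1.46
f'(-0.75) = -14.37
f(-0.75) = 2.53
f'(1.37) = 25.51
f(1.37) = 8.70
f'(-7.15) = -4497.35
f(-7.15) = 8341.27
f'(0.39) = 2.11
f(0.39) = -1.27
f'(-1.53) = -67.64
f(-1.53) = 30.94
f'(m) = 11.2*m^3 - 6.87*m^2 + 7.26*m - 0.34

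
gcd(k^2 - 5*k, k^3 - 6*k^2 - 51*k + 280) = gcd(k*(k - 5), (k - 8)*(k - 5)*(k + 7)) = k - 5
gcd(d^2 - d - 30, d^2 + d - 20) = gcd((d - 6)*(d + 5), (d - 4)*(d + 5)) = d + 5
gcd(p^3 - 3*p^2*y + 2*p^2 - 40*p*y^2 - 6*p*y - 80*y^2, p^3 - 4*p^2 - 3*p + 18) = p + 2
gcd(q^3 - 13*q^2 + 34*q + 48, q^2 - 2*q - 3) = q + 1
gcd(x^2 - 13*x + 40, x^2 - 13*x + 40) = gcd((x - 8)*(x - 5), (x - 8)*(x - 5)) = x^2 - 13*x + 40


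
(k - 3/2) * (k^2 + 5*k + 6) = k^3 + 7*k^2/2 - 3*k/2 - 9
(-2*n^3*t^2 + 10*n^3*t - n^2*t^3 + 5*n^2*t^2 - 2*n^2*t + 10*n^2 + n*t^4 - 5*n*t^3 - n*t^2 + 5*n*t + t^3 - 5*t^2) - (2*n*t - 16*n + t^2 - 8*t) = -2*n^3*t^2 + 10*n^3*t - n^2*t^3 + 5*n^2*t^2 - 2*n^2*t + 10*n^2 + n*t^4 - 5*n*t^3 - n*t^2 + 3*n*t + 16*n + t^3 - 6*t^2 + 8*t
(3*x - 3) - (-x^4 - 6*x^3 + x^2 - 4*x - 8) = x^4 + 6*x^3 - x^2 + 7*x + 5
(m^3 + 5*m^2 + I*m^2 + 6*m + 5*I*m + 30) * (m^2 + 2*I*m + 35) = m^5 + 5*m^4 + 3*I*m^4 + 39*m^3 + 15*I*m^3 + 195*m^2 + 47*I*m^2 + 210*m + 235*I*m + 1050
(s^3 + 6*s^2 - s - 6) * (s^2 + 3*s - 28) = s^5 + 9*s^4 - 11*s^3 - 177*s^2 + 10*s + 168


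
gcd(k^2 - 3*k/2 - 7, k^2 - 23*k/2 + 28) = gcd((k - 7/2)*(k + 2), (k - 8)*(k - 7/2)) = k - 7/2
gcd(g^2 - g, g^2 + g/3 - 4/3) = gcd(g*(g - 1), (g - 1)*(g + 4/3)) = g - 1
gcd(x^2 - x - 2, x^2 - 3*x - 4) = x + 1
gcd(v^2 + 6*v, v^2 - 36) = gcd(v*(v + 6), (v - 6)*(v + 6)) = v + 6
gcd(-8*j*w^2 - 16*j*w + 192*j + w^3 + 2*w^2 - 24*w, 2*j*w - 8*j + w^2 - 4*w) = w - 4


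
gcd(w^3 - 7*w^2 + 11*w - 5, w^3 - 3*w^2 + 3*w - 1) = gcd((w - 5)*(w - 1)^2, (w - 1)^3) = w^2 - 2*w + 1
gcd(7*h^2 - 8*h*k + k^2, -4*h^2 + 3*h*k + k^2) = h - k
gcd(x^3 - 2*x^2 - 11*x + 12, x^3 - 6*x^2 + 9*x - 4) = x^2 - 5*x + 4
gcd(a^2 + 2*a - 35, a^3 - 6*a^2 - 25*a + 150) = a - 5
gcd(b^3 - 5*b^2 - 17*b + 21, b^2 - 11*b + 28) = b - 7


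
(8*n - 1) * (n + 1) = 8*n^2 + 7*n - 1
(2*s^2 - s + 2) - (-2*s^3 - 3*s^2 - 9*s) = 2*s^3 + 5*s^2 + 8*s + 2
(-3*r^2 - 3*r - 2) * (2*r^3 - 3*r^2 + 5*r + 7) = -6*r^5 + 3*r^4 - 10*r^3 - 30*r^2 - 31*r - 14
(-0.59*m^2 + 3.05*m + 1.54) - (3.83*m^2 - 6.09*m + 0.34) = -4.42*m^2 + 9.14*m + 1.2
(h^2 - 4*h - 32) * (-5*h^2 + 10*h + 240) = -5*h^4 + 30*h^3 + 360*h^2 - 1280*h - 7680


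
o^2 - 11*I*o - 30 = (o - 6*I)*(o - 5*I)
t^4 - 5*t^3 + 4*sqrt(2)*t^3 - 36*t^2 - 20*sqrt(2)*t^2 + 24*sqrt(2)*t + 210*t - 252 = (t - 3)*(t - 2)*(t - 3*sqrt(2))*(t + 7*sqrt(2))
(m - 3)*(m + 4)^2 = m^3 + 5*m^2 - 8*m - 48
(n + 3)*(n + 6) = n^2 + 9*n + 18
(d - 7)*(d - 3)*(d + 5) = d^3 - 5*d^2 - 29*d + 105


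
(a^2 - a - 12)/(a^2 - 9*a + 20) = (a + 3)/(a - 5)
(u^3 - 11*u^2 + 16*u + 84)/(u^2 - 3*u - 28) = (u^2 - 4*u - 12)/(u + 4)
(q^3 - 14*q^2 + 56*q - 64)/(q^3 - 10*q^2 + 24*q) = (q^2 - 10*q + 16)/(q*(q - 6))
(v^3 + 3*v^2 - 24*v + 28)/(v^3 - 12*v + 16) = (v + 7)/(v + 4)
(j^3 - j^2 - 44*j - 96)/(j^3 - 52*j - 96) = (j^2 + 7*j + 12)/(j^2 + 8*j + 12)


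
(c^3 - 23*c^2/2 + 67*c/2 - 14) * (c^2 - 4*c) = c^5 - 31*c^4/2 + 159*c^3/2 - 148*c^2 + 56*c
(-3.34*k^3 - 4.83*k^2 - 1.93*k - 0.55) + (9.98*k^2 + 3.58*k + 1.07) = -3.34*k^3 + 5.15*k^2 + 1.65*k + 0.52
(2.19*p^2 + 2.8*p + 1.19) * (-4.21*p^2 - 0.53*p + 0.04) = -9.2199*p^4 - 12.9487*p^3 - 6.4063*p^2 - 0.5187*p + 0.0476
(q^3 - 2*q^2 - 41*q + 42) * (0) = 0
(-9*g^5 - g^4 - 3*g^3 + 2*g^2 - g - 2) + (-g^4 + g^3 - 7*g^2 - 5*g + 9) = -9*g^5 - 2*g^4 - 2*g^3 - 5*g^2 - 6*g + 7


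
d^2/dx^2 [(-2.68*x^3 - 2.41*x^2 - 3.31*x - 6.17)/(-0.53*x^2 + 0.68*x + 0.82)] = (-8.88178419700125e-16*x^5 + 4.44089209850063e-16*x^4 + 8.404606*x^3 + 25.649442*x^2 + 6.10134*x + 10.618636)/(0.148877*x^6 - 0.573036*x^5 + 0.0442020000000001*x^4 + 1.458736*x^3 - 0.0683880000000003*x^2 - 1.371696*x - 0.551368)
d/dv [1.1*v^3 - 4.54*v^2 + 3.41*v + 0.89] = 3.3*v^2 - 9.08*v + 3.41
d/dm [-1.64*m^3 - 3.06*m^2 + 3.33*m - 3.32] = -4.92*m^2 - 6.12*m + 3.33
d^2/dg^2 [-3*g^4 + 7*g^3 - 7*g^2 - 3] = -36*g^2 + 42*g - 14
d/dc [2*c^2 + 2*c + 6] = 4*c + 2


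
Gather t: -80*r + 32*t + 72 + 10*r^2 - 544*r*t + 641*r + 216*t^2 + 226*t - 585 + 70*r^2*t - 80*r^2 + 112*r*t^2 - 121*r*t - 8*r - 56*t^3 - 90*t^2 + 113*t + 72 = -70*r^2 + 553*r - 56*t^3 + t^2*(112*r + 126) + t*(70*r^2 - 665*r + 371) - 441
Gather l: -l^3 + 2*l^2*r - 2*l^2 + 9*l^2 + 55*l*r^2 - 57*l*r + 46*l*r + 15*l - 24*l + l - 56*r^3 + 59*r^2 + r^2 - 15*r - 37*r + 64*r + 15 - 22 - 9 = -l^3 + l^2*(2*r + 7) + l*(55*r^2 - 11*r - 8) - 56*r^3 + 60*r^2 + 12*r - 16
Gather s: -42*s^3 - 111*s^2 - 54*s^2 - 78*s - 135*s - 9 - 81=-42*s^3 - 165*s^2 - 213*s - 90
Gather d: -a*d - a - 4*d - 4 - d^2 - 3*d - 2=-a - d^2 + d*(-a - 7) - 6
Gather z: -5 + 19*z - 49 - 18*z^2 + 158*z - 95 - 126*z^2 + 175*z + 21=-144*z^2 + 352*z - 128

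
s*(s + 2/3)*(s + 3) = s^3 + 11*s^2/3 + 2*s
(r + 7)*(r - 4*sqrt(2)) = r^2 - 4*sqrt(2)*r + 7*r - 28*sqrt(2)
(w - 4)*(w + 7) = w^2 + 3*w - 28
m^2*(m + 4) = m^3 + 4*m^2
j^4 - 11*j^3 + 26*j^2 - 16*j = j*(j - 8)*(j - 2)*(j - 1)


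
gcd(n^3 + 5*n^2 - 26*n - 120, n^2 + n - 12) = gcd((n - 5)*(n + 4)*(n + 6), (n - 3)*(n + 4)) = n + 4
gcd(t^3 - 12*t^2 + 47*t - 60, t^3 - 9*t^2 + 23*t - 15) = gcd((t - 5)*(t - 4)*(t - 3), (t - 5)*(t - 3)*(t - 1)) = t^2 - 8*t + 15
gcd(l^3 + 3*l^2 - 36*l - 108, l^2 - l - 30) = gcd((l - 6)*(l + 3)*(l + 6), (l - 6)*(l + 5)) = l - 6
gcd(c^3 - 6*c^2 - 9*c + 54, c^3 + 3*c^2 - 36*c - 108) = c^2 - 3*c - 18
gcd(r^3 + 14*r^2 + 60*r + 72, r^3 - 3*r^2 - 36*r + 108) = r + 6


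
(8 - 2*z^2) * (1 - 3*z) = 6*z^3 - 2*z^2 - 24*z + 8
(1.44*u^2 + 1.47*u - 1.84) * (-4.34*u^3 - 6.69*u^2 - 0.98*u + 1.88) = -6.2496*u^5 - 16.0134*u^4 - 3.2599*u^3 + 13.5762*u^2 + 4.5668*u - 3.4592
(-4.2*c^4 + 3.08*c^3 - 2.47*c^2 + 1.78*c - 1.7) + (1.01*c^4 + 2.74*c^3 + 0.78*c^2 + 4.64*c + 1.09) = -3.19*c^4 + 5.82*c^3 - 1.69*c^2 + 6.42*c - 0.61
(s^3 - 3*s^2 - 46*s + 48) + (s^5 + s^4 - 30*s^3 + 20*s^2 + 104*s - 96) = s^5 + s^4 - 29*s^3 + 17*s^2 + 58*s - 48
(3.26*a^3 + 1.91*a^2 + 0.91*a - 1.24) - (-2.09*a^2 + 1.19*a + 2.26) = 3.26*a^3 + 4.0*a^2 - 0.28*a - 3.5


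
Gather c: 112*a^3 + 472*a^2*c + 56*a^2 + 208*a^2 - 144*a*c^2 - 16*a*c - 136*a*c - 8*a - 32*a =112*a^3 + 264*a^2 - 144*a*c^2 - 40*a + c*(472*a^2 - 152*a)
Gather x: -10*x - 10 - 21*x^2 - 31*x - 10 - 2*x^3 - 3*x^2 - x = -2*x^3 - 24*x^2 - 42*x - 20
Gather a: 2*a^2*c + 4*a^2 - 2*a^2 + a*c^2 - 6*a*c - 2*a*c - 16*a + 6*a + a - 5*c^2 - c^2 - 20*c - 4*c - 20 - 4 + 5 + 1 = a^2*(2*c + 2) + a*(c^2 - 8*c - 9) - 6*c^2 - 24*c - 18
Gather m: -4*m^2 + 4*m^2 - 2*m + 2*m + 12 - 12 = 0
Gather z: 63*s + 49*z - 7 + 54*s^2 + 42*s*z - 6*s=54*s^2 + 57*s + z*(42*s + 49) - 7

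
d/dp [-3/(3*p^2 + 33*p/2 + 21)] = 2*(4*p + 11)/(2*p^2 + 11*p + 14)^2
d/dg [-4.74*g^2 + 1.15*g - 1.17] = 1.15 - 9.48*g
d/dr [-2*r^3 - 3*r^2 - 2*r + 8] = -6*r^2 - 6*r - 2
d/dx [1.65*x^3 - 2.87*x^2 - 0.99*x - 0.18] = 4.95*x^2 - 5.74*x - 0.99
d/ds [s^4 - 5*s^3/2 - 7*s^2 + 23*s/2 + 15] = 4*s^3 - 15*s^2/2 - 14*s + 23/2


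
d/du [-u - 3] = -1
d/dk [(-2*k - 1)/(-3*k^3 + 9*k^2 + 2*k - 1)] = (-12*k^3 + 9*k^2 + 18*k + 4)/(9*k^6 - 54*k^5 + 69*k^4 + 42*k^3 - 14*k^2 - 4*k + 1)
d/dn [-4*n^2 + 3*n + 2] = 3 - 8*n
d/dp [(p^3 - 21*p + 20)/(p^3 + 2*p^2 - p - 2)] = 2*(p^2 + 22*p + 31)/(p^4 + 6*p^3 + 13*p^2 + 12*p + 4)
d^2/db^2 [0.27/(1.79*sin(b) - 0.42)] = (-0.865107*sin(b)^2 - 0.202986*sin(b) + 1.730214)/(1.79*sin(b) - 0.42)^3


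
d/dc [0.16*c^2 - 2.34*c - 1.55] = 0.32*c - 2.34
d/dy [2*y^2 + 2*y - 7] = 4*y + 2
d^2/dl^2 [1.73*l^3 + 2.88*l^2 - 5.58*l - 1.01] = 10.38*l + 5.76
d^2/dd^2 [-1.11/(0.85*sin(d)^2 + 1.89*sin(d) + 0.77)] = (3.2079*sin(d)^4 + 5.349645*sin(d)^3 - 3.752799*sin(d)^2 - 12.314673*sin(d) - 6.477072)/(0.85*sin(d)^2 + 1.89*sin(d) + 0.77)^3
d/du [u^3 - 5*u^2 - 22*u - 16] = 3*u^2 - 10*u - 22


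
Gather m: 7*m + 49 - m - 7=6*m + 42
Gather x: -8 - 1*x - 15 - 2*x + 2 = -3*x - 21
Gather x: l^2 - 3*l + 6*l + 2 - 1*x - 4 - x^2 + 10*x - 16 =l^2 + 3*l - x^2 + 9*x - 18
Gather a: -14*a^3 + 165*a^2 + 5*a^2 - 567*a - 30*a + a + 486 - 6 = -14*a^3 + 170*a^2 - 596*a + 480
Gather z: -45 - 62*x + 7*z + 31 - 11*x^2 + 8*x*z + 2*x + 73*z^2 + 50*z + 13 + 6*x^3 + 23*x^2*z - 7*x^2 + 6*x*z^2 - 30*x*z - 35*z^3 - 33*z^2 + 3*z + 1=6*x^3 - 18*x^2 - 60*x - 35*z^3 + z^2*(6*x + 40) + z*(23*x^2 - 22*x + 60)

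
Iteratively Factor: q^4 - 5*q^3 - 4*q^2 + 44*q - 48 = (q + 3)*(q^3 - 8*q^2 + 20*q - 16) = (q - 2)*(q + 3)*(q^2 - 6*q + 8) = (q - 4)*(q - 2)*(q + 3)*(q - 2)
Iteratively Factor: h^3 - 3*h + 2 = (h + 2)*(h^2 - 2*h + 1) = (h - 1)*(h + 2)*(h - 1)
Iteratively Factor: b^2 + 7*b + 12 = (b + 3)*(b + 4)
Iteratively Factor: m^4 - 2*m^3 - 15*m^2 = (m + 3)*(m^3 - 5*m^2) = m*(m + 3)*(m^2 - 5*m) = m*(m - 5)*(m + 3)*(m)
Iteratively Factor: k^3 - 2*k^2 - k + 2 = (k + 1)*(k^2 - 3*k + 2) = (k - 2)*(k + 1)*(k - 1)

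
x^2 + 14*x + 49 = (x + 7)^2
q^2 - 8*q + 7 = (q - 7)*(q - 1)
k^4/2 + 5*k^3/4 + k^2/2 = k^2*(k/2 + 1)*(k + 1/2)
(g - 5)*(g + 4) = g^2 - g - 20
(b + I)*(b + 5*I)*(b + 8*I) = b^3 + 14*I*b^2 - 53*b - 40*I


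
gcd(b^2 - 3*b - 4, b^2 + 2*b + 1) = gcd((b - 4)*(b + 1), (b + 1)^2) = b + 1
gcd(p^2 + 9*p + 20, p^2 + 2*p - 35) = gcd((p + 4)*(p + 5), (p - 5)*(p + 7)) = 1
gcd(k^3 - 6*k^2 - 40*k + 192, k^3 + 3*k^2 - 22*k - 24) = k^2 + 2*k - 24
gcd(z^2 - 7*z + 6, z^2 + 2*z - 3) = z - 1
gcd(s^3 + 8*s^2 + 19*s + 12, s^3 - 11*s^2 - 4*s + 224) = s + 4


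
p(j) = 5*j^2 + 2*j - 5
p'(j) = 10*j + 2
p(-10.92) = 569.39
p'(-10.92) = -107.20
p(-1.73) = 6.50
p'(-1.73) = -15.30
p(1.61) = 11.18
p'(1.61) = 18.10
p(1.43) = 8.08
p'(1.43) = 16.30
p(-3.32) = 43.47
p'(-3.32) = -31.20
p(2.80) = 39.80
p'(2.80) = 30.00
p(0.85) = 0.31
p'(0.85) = 10.50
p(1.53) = 9.76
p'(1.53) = 17.30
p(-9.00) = 382.00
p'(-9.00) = -88.00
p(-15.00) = 1090.00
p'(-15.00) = -148.00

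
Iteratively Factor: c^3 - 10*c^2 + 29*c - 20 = (c - 5)*(c^2 - 5*c + 4) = (c - 5)*(c - 1)*(c - 4)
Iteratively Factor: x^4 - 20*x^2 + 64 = (x + 4)*(x^3 - 4*x^2 - 4*x + 16) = (x + 2)*(x + 4)*(x^2 - 6*x + 8) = (x - 4)*(x + 2)*(x + 4)*(x - 2)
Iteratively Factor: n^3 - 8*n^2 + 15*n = (n - 5)*(n^2 - 3*n) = (n - 5)*(n - 3)*(n)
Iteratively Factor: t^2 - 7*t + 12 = (t - 4)*(t - 3)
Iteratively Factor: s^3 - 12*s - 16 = (s + 2)*(s^2 - 2*s - 8) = (s + 2)^2*(s - 4)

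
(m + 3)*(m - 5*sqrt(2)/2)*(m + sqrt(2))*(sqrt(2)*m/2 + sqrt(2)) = sqrt(2)*m^4/2 - 3*m^3/2 + 5*sqrt(2)*m^3/2 - 15*m^2/2 + sqrt(2)*m^2/2 - 25*sqrt(2)*m/2 - 9*m - 15*sqrt(2)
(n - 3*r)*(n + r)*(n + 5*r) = n^3 + 3*n^2*r - 13*n*r^2 - 15*r^3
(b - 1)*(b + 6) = b^2 + 5*b - 6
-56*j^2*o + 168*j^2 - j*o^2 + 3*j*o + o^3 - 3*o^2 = (-8*j + o)*(7*j + o)*(o - 3)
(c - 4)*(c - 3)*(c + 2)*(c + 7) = c^4 + 2*c^3 - 37*c^2 + 10*c + 168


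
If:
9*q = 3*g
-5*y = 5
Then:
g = 3*q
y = -1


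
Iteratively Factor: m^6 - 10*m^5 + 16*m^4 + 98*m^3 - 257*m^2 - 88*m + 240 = (m + 1)*(m^5 - 11*m^4 + 27*m^3 + 71*m^2 - 328*m + 240) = (m - 4)*(m + 1)*(m^4 - 7*m^3 - m^2 + 67*m - 60) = (m - 4)*(m + 1)*(m + 3)*(m^3 - 10*m^2 + 29*m - 20) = (m - 4)*(m - 1)*(m + 1)*(m + 3)*(m^2 - 9*m + 20) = (m - 4)^2*(m - 1)*(m + 1)*(m + 3)*(m - 5)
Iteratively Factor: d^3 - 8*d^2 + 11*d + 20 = (d - 4)*(d^2 - 4*d - 5) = (d - 4)*(d + 1)*(d - 5)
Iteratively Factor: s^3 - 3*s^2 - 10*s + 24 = (s - 4)*(s^2 + s - 6) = (s - 4)*(s + 3)*(s - 2)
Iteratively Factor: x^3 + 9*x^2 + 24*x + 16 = (x + 4)*(x^2 + 5*x + 4) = (x + 4)^2*(x + 1)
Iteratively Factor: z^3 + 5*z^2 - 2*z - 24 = (z + 4)*(z^2 + z - 6) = (z + 3)*(z + 4)*(z - 2)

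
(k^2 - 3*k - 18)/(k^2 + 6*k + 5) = (k^2 - 3*k - 18)/(k^2 + 6*k + 5)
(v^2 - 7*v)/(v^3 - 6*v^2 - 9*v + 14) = v/(v^2 + v - 2)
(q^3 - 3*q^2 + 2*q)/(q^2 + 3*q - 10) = q*(q - 1)/(q + 5)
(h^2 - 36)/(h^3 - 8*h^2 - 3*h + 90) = (h + 6)/(h^2 - 2*h - 15)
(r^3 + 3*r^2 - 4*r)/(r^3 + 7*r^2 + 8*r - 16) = r/(r + 4)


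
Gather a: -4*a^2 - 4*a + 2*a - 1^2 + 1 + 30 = -4*a^2 - 2*a + 30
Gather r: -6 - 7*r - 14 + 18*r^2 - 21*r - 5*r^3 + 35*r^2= -5*r^3 + 53*r^2 - 28*r - 20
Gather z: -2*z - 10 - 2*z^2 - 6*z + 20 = -2*z^2 - 8*z + 10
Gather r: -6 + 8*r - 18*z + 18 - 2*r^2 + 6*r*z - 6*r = -2*r^2 + r*(6*z + 2) - 18*z + 12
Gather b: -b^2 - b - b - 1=-b^2 - 2*b - 1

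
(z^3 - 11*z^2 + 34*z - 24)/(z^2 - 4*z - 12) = (z^2 - 5*z + 4)/(z + 2)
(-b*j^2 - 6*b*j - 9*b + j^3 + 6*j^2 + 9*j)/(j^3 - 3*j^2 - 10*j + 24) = (-b*j - 3*b + j^2 + 3*j)/(j^2 - 6*j + 8)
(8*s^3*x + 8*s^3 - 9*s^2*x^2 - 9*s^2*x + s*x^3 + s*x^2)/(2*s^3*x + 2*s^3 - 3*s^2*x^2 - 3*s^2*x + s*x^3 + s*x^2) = (-8*s + x)/(-2*s + x)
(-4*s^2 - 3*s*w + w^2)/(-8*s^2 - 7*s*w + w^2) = (4*s - w)/(8*s - w)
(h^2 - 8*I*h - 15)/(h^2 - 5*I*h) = (h - 3*I)/h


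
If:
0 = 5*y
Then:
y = 0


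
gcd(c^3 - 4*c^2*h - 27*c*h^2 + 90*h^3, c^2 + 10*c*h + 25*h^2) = c + 5*h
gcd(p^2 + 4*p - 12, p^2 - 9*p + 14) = p - 2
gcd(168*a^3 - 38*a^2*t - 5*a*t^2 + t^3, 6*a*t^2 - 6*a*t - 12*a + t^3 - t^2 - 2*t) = 6*a + t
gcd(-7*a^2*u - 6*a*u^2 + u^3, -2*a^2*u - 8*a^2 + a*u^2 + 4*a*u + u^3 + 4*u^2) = 1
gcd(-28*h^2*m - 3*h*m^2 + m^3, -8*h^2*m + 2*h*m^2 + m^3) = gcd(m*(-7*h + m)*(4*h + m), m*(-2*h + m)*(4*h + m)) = 4*h*m + m^2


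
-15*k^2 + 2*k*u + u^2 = (-3*k + u)*(5*k + u)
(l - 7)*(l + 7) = l^2 - 49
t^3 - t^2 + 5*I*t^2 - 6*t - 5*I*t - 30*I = (t - 3)*(t + 2)*(t + 5*I)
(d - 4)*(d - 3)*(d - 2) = d^3 - 9*d^2 + 26*d - 24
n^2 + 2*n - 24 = (n - 4)*(n + 6)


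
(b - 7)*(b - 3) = b^2 - 10*b + 21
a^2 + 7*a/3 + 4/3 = (a + 1)*(a + 4/3)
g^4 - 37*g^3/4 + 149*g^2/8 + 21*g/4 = g*(g - 6)*(g - 7/2)*(g + 1/4)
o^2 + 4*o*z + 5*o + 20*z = (o + 5)*(o + 4*z)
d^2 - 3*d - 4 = (d - 4)*(d + 1)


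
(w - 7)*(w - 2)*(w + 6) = w^3 - 3*w^2 - 40*w + 84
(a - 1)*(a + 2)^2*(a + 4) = a^4 + 7*a^3 + 12*a^2 - 4*a - 16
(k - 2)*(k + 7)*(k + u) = k^3 + k^2*u + 5*k^2 + 5*k*u - 14*k - 14*u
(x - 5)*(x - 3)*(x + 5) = x^3 - 3*x^2 - 25*x + 75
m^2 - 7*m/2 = m*(m - 7/2)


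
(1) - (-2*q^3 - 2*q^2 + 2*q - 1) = 2*q^3 + 2*q^2 - 2*q + 2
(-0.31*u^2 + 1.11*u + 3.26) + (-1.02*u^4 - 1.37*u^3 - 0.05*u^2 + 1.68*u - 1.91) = -1.02*u^4 - 1.37*u^3 - 0.36*u^2 + 2.79*u + 1.35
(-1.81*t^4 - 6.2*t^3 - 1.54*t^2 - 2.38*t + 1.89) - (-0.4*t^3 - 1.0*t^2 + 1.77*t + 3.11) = -1.81*t^4 - 5.8*t^3 - 0.54*t^2 - 4.15*t - 1.22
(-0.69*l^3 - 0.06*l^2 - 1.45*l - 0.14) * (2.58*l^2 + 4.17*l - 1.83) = -1.7802*l^5 - 3.0321*l^4 - 2.7285*l^3 - 6.2979*l^2 + 2.0697*l + 0.2562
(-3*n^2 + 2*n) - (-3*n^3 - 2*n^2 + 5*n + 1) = 3*n^3 - n^2 - 3*n - 1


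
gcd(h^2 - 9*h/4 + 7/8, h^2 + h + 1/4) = 1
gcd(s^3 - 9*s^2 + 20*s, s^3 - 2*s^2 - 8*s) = s^2 - 4*s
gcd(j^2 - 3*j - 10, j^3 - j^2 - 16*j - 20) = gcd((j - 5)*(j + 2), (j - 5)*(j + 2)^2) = j^2 - 3*j - 10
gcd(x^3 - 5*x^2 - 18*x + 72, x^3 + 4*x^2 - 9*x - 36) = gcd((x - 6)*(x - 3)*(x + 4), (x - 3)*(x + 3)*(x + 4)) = x^2 + x - 12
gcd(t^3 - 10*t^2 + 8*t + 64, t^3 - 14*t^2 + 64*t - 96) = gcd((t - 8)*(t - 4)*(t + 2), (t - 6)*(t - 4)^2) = t - 4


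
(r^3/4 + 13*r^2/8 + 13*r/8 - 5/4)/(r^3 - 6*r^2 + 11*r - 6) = (2*r^3 + 13*r^2 + 13*r - 10)/(8*(r^3 - 6*r^2 + 11*r - 6))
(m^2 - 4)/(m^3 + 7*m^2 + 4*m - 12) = (m - 2)/(m^2 + 5*m - 6)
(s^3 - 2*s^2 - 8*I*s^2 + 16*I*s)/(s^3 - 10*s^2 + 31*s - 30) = s*(s - 8*I)/(s^2 - 8*s + 15)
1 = 1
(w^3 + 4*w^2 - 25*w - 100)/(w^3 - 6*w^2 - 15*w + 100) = (w + 5)/(w - 5)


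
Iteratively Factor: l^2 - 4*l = (l - 4)*(l)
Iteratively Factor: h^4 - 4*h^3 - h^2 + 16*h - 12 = (h - 2)*(h^3 - 2*h^2 - 5*h + 6) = (h - 3)*(h - 2)*(h^2 + h - 2) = (h - 3)*(h - 2)*(h - 1)*(h + 2)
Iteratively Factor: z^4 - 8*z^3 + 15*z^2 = (z - 5)*(z^3 - 3*z^2) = z*(z - 5)*(z^2 - 3*z) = z^2*(z - 5)*(z - 3)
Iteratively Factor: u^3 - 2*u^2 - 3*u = (u)*(u^2 - 2*u - 3) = u*(u + 1)*(u - 3)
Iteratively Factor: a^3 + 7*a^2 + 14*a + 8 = (a + 4)*(a^2 + 3*a + 2) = (a + 2)*(a + 4)*(a + 1)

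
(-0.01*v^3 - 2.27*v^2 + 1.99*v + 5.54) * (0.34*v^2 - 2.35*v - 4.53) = -0.0034*v^5 - 0.7483*v^4 + 6.0564*v^3 + 7.4902*v^2 - 22.0337*v - 25.0962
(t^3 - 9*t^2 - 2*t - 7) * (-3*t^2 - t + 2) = -3*t^5 + 26*t^4 + 17*t^3 + 5*t^2 + 3*t - 14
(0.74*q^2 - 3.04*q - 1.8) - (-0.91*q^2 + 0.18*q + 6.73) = 1.65*q^2 - 3.22*q - 8.53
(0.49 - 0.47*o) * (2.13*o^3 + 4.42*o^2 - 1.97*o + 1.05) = -1.0011*o^4 - 1.0337*o^3 + 3.0917*o^2 - 1.4588*o + 0.5145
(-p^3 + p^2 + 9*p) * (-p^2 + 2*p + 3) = p^5 - 3*p^4 - 10*p^3 + 21*p^2 + 27*p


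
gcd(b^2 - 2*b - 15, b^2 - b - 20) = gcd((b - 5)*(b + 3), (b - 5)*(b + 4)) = b - 5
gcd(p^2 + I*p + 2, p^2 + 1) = p - I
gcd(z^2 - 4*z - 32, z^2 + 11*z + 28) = z + 4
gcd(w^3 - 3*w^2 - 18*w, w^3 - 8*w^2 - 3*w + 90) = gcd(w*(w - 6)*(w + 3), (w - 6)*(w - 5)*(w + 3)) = w^2 - 3*w - 18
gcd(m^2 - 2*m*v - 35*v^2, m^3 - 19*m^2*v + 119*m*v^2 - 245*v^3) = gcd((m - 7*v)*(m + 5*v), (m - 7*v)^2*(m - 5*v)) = -m + 7*v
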